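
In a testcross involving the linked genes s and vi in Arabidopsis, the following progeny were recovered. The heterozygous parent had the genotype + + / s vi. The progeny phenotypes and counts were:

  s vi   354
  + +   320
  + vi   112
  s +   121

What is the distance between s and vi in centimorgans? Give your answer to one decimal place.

The recombinant classes are + vi and s +: 112 + 121 = 233.
Recombination frequency = 233/907 = 0.2569 ≈ 25.7%, i.e. 25.7 centimorgans.

25.7 centimorgans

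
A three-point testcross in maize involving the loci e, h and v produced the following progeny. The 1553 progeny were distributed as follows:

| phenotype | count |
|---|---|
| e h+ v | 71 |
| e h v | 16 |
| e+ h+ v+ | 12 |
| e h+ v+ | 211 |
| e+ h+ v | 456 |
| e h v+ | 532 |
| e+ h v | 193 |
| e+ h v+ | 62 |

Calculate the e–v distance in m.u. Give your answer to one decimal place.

The two most frequent reciprocal classes, e+ h+ v and e h v+, are the parental types, so the F1 was e+ h+ v / e h v+.
The two rarest classes, e+ h+ v+ and e h v, are the double crossovers. Comparing them with the parentals, only the v allele has switched, so v is the middle locus and the order is h – v – e.
Crossovers in the v–e interval produce the single-crossover classes e h+ v and e+ h v+ (71 + 62 = 133) plus the double crossovers (28).
RF(v–e) = (133 + 28) / 1553 = 161/1553 = 0.1037 → 10.4 m.u.

10.4 m.u.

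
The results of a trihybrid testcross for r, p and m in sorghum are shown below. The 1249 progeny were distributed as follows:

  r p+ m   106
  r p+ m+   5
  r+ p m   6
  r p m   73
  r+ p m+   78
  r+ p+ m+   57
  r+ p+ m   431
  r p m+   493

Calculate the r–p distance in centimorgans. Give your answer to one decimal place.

15.6 centimorgans

The two most frequent reciprocal classes, r p m+ and r+ p+ m, are the parental types, so the F1 was r p m+ / r+ p+ m.
The two rarest classes, r p+ m+ and r+ p m, are the double crossovers. Comparing them with the parentals, only the p allele has switched, so p is the middle locus and the order is m – p – r.
Crossovers in the p–r interval produce the single-crossover classes r+ p m+ and r p+ m (78 + 106 = 184) plus the double crossovers (11).
RF(p–r) = (184 + 11) / 1249 = 195/1249 = 0.1561 → 15.6 centimorgans.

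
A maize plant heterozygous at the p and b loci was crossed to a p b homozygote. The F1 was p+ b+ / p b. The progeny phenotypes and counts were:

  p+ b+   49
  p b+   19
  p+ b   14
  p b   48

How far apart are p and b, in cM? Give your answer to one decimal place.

The recombinant classes are p+ b and p b+: 14 + 19 = 33.
Recombination frequency = 33/130 = 0.2538 ≈ 25.4%, i.e. 25.4 cM.

25.4 cM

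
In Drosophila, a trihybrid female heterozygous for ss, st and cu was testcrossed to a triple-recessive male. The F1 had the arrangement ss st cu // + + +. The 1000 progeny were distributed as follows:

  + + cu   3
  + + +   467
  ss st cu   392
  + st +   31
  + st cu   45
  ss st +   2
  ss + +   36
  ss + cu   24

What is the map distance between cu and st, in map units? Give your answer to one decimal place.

The two rarest classes, ss st + and + + cu, are the double crossovers. Comparing them with the parentals, only the cu allele has switched, so cu is the middle locus and the order is ss – cu – st.
Crossovers in the cu–st interval produce the single-crossover classes ss + cu and + st + (24 + 31 = 55) plus the double crossovers (5).
RF(cu–st) = (55 + 5) / 1000 = 60/1000 = 0.0600 → 6.0 map units.

6.0 map units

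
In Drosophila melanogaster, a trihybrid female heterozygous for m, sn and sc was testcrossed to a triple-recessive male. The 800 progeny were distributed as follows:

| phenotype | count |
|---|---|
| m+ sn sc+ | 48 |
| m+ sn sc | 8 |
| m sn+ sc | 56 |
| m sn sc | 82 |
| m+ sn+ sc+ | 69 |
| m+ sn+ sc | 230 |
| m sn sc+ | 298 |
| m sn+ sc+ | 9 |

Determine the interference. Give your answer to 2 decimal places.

0.33

The two most frequent reciprocal classes, m+ sn+ sc and m sn sc+, are the parental types, so the F1 was m+ sn+ sc / m sn sc+.
The two rarest classes, m+ sn sc and m sn+ sc+, are the double crossovers. Comparing them with the parentals, only the sn allele has switched, so sn is the middle locus and the order is sc – sn – m.
sc–sn: (151 + 17)/800 = 0.2100; sn–m: (104 + 17)/800 = 0.1512.
Expected DCO frequency = 0.2100 × 0.1512 ≈ 0.03175; observed = 17/800 ≈ 0.02125.
Coefficient of coincidence = 0.02125/0.03175 ≈ 0.67; interference = 1 − 0.67 = 0.33.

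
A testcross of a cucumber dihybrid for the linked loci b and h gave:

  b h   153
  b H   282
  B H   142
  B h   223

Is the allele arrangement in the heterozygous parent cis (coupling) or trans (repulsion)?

The two most frequent classes are B h (223) and b H (282); these are the parental (non-recombinant) types.
So the F1 carried B h on one chromosome and b H on the other — the recessive alleles are on opposite chromosomes (trans / repulsion).

trans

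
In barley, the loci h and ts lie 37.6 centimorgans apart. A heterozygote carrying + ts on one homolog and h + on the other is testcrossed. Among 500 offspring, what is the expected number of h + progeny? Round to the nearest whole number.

A map distance of 37.6 centimorgans corresponds to a recombination frequency of 0.376.
The F1 is + ts / h +, so h + is a parental gamete class with expected frequency (1 − r)/2 = 0.624/2 = 0.3120.
Expected number = 0.3120 × 500 = 156.00 ≈ 156.

156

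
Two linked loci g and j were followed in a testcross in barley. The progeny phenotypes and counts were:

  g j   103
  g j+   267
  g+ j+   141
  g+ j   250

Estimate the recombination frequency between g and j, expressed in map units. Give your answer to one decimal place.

The two most frequent classes, g+ j (250) and g j+ (267), are the parental types, so the F1 was g+ j / g j+.
The recombinant classes are g+ j+ and g j: 141 + 103 = 244.
Recombination frequency = 244/761 = 0.3206 ≈ 32.1%, i.e. 32.1 map units.

32.1 map units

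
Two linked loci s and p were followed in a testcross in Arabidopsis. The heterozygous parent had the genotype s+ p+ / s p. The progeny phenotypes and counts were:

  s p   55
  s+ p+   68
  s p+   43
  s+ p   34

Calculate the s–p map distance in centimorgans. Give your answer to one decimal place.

38.5 centimorgans

The recombinant classes are s+ p and s p+: 34 + 43 = 77.
Recombination frequency = 77/200 = 0.3850 ≈ 38.5%, i.e. 38.5 centimorgans.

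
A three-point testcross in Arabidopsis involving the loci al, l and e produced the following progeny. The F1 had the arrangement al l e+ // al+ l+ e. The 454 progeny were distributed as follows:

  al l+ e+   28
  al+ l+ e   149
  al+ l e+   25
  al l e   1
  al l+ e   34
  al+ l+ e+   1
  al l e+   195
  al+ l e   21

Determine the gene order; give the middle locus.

The two rarest classes, al l e and al+ l+ e+, are the double crossovers. Comparing them with the parentals, only the e allele has switched, so e is the middle locus and the order is al – e – l.

e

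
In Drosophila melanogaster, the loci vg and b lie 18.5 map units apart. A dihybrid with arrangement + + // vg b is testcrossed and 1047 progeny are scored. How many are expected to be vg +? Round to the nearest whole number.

A map distance of 18.5 map units corresponds to a recombination frequency of 0.185.
The F1 is + + / vg b, so vg + is a recombinant gamete class with expected frequency r/2 = 0.185/2 = 0.0925.
Expected number = 0.0925 × 1047 = 96.85 ≈ 97.

97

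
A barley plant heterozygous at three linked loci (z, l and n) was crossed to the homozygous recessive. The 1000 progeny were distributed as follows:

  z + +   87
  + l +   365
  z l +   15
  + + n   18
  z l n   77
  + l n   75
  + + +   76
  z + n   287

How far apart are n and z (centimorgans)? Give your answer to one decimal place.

The two most frequent reciprocal classes, z + n and + l +, are the parental types, so the F1 was z + n / + l +.
The two rarest classes, + + n and z l +, are the double crossovers. Comparing them with the parentals, only the z allele has switched, so z is the middle locus and the order is l – z – n.
Crossovers in the z–n interval produce the single-crossover classes z + + and + l n (87 + 75 = 162) plus the double crossovers (33).
RF(z–n) = (162 + 33) / 1000 = 195/1000 = 0.1950 → 19.5 centimorgans.

19.5 centimorgans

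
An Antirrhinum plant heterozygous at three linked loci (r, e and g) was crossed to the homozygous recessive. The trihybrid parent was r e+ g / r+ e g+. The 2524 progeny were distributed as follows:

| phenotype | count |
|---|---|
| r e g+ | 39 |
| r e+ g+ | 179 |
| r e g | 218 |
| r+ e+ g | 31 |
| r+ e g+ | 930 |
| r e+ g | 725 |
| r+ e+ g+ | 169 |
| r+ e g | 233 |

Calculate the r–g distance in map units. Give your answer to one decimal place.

The two rarest classes, r+ e+ g and r e g+, are the double crossovers. Comparing them with the parentals, only the r allele has switched, so r is the middle locus and the order is e – r – g.
Crossovers in the r–g interval produce the single-crossover classes r e+ g+ and r+ e g (179 + 233 = 412) plus the double crossovers (70).
RF(r–g) = (412 + 70) / 2524 = 482/2524 = 0.1910 → 19.1 map units.

19.1 map units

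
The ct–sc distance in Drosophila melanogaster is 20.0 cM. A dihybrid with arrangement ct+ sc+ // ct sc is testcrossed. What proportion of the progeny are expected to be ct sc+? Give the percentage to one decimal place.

A map distance of 20.0 cM corresponds to a recombination frequency of 0.200.
The F1 is ct+ sc+ / ct sc, so ct sc+ is a recombinant gamete class with expected frequency r/2 = 0.200/2 = 0.1000.
That is 0.1000 = 10.0% of the progeny.

10.0%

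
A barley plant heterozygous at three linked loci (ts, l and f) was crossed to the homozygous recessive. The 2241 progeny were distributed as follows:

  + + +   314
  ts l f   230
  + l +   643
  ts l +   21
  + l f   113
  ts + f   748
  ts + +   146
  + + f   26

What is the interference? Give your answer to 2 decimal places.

0.42

The two most frequent reciprocal classes, + l + and ts + f, are the parental types, so the F1 was + l + / ts + f.
The two rarest classes, ts l + and + + f, are the double crossovers. Comparing them with the parentals, only the ts allele has switched, so ts is the middle locus and the order is f – ts – l.
f–ts: (259 + 47)/2241 = 0.1365; ts–l: (544 + 47)/2241 = 0.2637.
Expected DCO frequency = 0.1365 × 0.2637 ≈ 0.03600; observed = 47/2241 ≈ 0.02097.
Coefficient of coincidence = 0.02097/0.03600 ≈ 0.58; interference = 1 − 0.58 = 0.42.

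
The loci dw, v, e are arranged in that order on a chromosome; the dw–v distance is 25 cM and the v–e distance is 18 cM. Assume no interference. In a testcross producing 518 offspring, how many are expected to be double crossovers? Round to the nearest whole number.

23

Map distances give recombination frequencies of 0.250 and 0.180 for the two intervals.
With no interference, expected double-crossover frequency = 0.250 × 0.180 = 0.04500.
Expected number = 0.04500 × 518 = 23.31 ≈ 23.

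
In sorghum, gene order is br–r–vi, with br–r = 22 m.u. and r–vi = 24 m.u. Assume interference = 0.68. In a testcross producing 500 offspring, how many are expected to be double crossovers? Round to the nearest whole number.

8

Map distances give recombination frequencies of 0.220 and 0.240 for the two intervals.
With interference 0.68 (so coincidence = 0.32), expected double-crossover frequency = 0.220 × 0.240 × 0.32 = 0.01690.
Expected number = 0.01690 × 500 = 8.45 ≈ 8.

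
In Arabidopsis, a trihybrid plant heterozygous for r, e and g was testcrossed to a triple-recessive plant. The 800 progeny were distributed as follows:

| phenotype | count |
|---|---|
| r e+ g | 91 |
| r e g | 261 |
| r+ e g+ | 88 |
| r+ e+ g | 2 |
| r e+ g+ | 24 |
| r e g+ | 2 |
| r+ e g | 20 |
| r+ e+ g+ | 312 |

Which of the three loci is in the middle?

g

The two most frequent reciprocal classes, r e g and r+ e+ g+, are the parental types, so the F1 was r e g / r+ e+ g+.
The two rarest classes, r e g+ and r+ e+ g, are the double crossovers. Comparing them with the parentals, only the g allele has switched, so g is the middle locus and the order is r – g – e.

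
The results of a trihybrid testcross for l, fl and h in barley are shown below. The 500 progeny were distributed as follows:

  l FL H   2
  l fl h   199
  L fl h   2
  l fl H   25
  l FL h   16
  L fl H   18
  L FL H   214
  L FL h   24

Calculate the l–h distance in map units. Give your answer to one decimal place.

The two most frequent reciprocal classes, l fl h and L FL H, are the parental types, so the F1 was l fl h / L FL H.
The two rarest classes, L fl h and l FL H, are the double crossovers. Comparing them with the parentals, only the l allele has switched, so l is the middle locus and the order is h – l – fl.
Crossovers in the h–l interval produce the single-crossover classes l fl H and L FL h (25 + 24 = 49) plus the double crossovers (4).
RF(h–l) = (49 + 4) / 500 = 53/500 = 0.1060 → 10.6 map units.

10.6 map units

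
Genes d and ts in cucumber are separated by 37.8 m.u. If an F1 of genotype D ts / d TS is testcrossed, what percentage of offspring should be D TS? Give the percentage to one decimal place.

A map distance of 37.8 m.u. corresponds to a recombination frequency of 0.378.
The F1 is D ts / d TS, so D TS is a recombinant gamete class with expected frequency r/2 = 0.378/2 = 0.1890.
That is 0.1890 = 18.9% of the progeny.

18.9%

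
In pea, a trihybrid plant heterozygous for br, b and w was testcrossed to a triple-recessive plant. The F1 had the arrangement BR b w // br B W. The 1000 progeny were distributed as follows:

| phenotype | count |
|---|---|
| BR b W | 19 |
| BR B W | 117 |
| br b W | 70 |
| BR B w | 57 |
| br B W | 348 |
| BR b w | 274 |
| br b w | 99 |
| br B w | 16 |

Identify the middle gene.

w

The two rarest classes, BR b W and br B w, are the double crossovers. Comparing them with the parentals, only the w allele has switched, so w is the middle locus and the order is br – w – b.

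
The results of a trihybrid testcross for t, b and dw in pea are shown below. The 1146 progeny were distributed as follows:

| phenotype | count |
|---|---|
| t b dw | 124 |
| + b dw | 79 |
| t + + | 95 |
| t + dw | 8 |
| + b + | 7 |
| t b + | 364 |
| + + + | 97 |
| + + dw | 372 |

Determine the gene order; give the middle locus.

t

The two most frequent reciprocal classes, + + dw and t b +, are the parental types, so the F1 was + + dw / t b +.
The two rarest classes, t + dw and + b +, are the double crossovers. Comparing them with the parentals, only the t allele has switched, so t is the middle locus and the order is dw – t – b.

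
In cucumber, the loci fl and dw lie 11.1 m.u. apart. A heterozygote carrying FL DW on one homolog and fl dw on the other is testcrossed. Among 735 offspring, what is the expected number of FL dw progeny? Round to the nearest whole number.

41

A map distance of 11.1 m.u. corresponds to a recombination frequency of 0.111.
The F1 is FL DW / fl dw, so FL dw is a recombinant gamete class with expected frequency r/2 = 0.111/2 = 0.0555.
Expected number = 0.0555 × 735 = 40.79 ≈ 41.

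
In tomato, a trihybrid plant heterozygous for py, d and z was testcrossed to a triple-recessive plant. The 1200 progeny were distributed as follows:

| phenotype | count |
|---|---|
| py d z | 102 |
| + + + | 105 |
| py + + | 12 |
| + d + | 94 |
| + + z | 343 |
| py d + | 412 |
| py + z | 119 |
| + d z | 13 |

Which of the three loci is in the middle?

d

The two most frequent reciprocal classes, py d + and + + z, are the parental types, so the F1 was py d + / + + z.
The two rarest classes, py + + and + d z, are the double crossovers. Comparing them with the parentals, only the d allele has switched, so d is the middle locus and the order is py – d – z.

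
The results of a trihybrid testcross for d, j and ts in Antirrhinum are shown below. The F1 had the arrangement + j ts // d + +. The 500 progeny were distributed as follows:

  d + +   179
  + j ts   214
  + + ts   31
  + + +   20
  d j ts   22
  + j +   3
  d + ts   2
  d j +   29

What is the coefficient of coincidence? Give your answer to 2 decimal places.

The two rarest classes, + j + and d + ts, are the double crossovers. Comparing them with the parentals, only the ts allele has switched, so ts is the middle locus and the order is j – ts – d.
j–ts: (60 + 5)/500 = 0.1300; ts–d: (42 + 5)/500 = 0.0940.
Expected DCO frequency = 0.1300 × 0.0940 ≈ 0.01222; observed = 5/500 ≈ 0.01000.
Coefficient of coincidence = 0.01000/0.01222 ≈ 0.82.

0.82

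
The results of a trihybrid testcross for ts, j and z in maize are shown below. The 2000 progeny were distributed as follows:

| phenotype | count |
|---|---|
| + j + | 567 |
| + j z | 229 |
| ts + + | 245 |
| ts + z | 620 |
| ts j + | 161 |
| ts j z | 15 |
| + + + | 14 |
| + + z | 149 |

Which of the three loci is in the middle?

The two most frequent reciprocal classes, ts + z and + j +, are the parental types, so the F1 was ts + z / + j +.
The two rarest classes, ts j z and + + +, are the double crossovers. Comparing them with the parentals, only the j allele has switched, so j is the middle locus and the order is ts – j – z.

j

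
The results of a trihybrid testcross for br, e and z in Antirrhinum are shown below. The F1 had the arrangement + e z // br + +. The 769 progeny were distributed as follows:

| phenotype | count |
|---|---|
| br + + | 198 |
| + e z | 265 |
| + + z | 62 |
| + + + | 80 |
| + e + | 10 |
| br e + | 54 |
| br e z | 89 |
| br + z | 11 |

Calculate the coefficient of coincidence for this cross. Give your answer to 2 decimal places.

0.62

The two rarest classes, + e + and br + z, are the double crossovers. Comparing them with the parentals, only the z allele has switched, so z is the middle locus and the order is br – z – e.
br–z: (169 + 21)/769 = 0.2471; z–e: (116 + 21)/769 = 0.1782.
Expected DCO frequency = 0.2471 × 0.1782 ≈ 0.04403; observed = 21/769 ≈ 0.02731.
Coefficient of coincidence = 0.02731/0.04403 ≈ 0.62.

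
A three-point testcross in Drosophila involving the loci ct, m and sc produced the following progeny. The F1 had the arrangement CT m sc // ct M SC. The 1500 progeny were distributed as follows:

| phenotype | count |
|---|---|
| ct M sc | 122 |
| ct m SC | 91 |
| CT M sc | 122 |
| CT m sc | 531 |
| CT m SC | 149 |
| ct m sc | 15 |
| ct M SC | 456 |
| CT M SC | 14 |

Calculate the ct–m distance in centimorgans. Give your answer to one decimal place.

16.1 centimorgans

The two rarest classes, ct m sc and CT M SC, are the double crossovers. Comparing them with the parentals, only the ct allele has switched, so ct is the middle locus and the order is m – ct – sc.
Crossovers in the m–ct interval produce the single-crossover classes CT M sc and ct m SC (122 + 91 = 213) plus the double crossovers (29).
RF(m–ct) = (213 + 29) / 1500 = 242/1500 = 0.1613 → 16.1 centimorgans.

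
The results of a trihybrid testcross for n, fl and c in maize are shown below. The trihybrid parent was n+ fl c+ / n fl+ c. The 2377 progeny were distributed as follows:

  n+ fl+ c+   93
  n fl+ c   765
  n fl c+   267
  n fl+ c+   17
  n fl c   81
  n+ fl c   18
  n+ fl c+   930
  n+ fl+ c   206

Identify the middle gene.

The two rarest classes, n+ fl c and n fl+ c+, are the double crossovers. Comparing them with the parentals, only the c allele has switched, so c is the middle locus and the order is n – c – fl.

c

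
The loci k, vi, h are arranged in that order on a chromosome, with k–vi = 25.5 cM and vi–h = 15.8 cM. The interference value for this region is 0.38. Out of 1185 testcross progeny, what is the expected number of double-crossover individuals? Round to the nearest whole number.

30

Map distances give recombination frequencies of 0.255 and 0.158 for the two intervals.
With interference 0.38 (so coincidence = 0.62), expected double-crossover frequency = 0.255 × 0.158 × 0.62 = 0.02498.
Expected number = 0.02498 × 1185 = 29.60 ≈ 30.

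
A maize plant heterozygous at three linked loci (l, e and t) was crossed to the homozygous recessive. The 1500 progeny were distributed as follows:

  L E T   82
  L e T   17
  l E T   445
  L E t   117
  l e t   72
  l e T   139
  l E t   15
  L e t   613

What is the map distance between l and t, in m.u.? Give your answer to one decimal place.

12.4 m.u.

The two most frequent reciprocal classes, L e t and l E T, are the parental types, so the F1 was L e t / l E T.
The two rarest classes, L e T and l E t, are the double crossovers. Comparing them with the parentals, only the t allele has switched, so t is the middle locus and the order is e – t – l.
Crossovers in the t–l interval produce the single-crossover classes l e t and L E T (72 + 82 = 154) plus the double crossovers (32).
RF(t–l) = (154 + 32) / 1500 = 186/1500 = 0.1240 → 12.4 m.u.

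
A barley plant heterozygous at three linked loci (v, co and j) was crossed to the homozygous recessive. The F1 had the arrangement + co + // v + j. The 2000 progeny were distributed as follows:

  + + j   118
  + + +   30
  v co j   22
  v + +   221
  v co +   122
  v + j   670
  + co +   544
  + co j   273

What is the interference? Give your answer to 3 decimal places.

The two rarest classes, + + + and v co j, are the double crossovers. Comparing them with the parentals, only the co allele has switched, so co is the middle locus and the order is v – co – j.
v–co: (240 + 52)/2000 = 0.1460; co–j: (494 + 52)/2000 = 0.2730.
Expected DCO frequency = 0.1460 × 0.2730 ≈ 0.03986; observed = 52/2000 ≈ 0.02600.
Coefficient of coincidence = 0.02600/0.03986 ≈ 0.652; interference = 1 − 0.652 = 0.348.

0.348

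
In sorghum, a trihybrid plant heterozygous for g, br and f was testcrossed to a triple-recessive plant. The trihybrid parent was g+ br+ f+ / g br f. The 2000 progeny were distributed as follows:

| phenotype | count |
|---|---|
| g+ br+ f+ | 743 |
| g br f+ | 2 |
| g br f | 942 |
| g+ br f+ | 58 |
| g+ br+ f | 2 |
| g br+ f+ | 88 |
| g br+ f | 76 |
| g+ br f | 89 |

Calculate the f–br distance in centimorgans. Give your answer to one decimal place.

The two rarest classes, g+ br+ f and g br f+, are the double crossovers. Comparing them with the parentals, only the f allele has switched, so f is the middle locus and the order is g – f – br.
Crossovers in the f–br interval produce the single-crossover classes g+ br f+ and g br+ f (58 + 76 = 134) plus the double crossovers (4).
RF(f–br) = (134 + 4) / 2000 = 138/2000 = 0.0690 → 6.9 centimorgans.

6.9 centimorgans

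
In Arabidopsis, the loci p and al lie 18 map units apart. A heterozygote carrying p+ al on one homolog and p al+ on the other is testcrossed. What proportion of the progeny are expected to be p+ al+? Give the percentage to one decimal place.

9.0%

A map distance of 18 map units corresponds to a recombination frequency of 0.180.
The F1 is p+ al / p al+, so p+ al+ is a recombinant gamete class with expected frequency r/2 = 0.180/2 = 0.0900.
That is 0.0900 = 9.0% of the progeny.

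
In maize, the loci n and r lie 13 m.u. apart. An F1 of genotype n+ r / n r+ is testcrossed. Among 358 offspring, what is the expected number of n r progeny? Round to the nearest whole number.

23

A map distance of 13 m.u. corresponds to a recombination frequency of 0.130.
The F1 is n+ r / n r+, so n r is a recombinant gamete class with expected frequency r/2 = 0.130/2 = 0.0650.
Expected number = 0.0650 × 358 = 23.27 ≈ 23.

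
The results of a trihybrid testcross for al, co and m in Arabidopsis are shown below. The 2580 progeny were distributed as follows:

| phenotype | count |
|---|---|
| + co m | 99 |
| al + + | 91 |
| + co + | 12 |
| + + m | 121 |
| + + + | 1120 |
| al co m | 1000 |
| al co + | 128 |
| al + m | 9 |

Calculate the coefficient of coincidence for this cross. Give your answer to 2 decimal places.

0.95

The two most frequent reciprocal classes, al co m and + + +, are the parental types, so the F1 was al co m / + + +.
The two rarest classes, al + m and + co +, are the double crossovers. Comparing them with the parentals, only the co allele has switched, so co is the middle locus and the order is al – co – m.
al–co: (190 + 21)/2580 = 0.0818; co–m: (249 + 21)/2580 = 0.1047.
Expected DCO frequency = 0.0818 × 0.1047 ≈ 0.00856; observed = 21/2580 ≈ 0.00814.
Coefficient of coincidence = 0.00814/0.00856 ≈ 0.95.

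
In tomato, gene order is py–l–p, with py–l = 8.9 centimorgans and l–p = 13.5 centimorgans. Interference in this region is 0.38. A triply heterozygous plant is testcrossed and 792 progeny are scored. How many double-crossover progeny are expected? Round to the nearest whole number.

Map distances give recombination frequencies of 0.089 and 0.135 for the two intervals.
With interference 0.38 (so coincidence = 0.62), expected double-crossover frequency = 0.089 × 0.135 × 0.62 = 0.00745.
Expected number = 0.00745 × 792 = 5.90 ≈ 6.

6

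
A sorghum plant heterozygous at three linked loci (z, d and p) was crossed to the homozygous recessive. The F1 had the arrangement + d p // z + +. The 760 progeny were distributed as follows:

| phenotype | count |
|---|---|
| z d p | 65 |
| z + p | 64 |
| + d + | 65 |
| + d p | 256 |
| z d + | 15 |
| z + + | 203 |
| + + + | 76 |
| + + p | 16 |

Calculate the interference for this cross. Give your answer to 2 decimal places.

0.14

The two rarest classes, + + p and z d +, are the double crossovers. Comparing them with the parentals, only the d allele has switched, so d is the middle locus and the order is p – d – z.
p–d: (129 + 31)/760 = 0.2105; d–z: (141 + 31)/760 = 0.2263.
Expected DCO frequency = 0.2105 × 0.2263 ≈ 0.04764; observed = 31/760 ≈ 0.04079.
Coefficient of coincidence = 0.04079/0.04764 ≈ 0.86; interference = 1 − 0.86 = 0.14.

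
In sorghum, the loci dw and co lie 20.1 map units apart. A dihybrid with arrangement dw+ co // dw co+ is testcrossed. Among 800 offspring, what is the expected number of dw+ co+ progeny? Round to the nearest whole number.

80

A map distance of 20.1 map units corresponds to a recombination frequency of 0.201.
The F1 is dw+ co / dw co+, so dw+ co+ is a recombinant gamete class with expected frequency r/2 = 0.201/2 = 0.1005.
Expected number = 0.1005 × 800 = 80.40 ≈ 80.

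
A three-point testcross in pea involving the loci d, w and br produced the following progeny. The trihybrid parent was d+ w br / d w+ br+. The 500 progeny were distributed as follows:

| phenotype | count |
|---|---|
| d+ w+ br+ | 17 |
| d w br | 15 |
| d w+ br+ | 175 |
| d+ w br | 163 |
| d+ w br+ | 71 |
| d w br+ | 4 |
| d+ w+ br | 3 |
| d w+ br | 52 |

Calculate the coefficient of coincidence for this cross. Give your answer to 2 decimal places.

The two rarest classes, d+ w+ br and d w br+, are the double crossovers. Comparing them with the parentals, only the w allele has switched, so w is the middle locus and the order is br – w – d.
br–w: (123 + 7)/500 = 0.2600; w–d: (32 + 7)/500 = 0.0780.
Expected DCO frequency = 0.2600 × 0.0780 ≈ 0.02028; observed = 7/500 ≈ 0.01400.
Coefficient of coincidence = 0.01400/0.02028 ≈ 0.69.

0.69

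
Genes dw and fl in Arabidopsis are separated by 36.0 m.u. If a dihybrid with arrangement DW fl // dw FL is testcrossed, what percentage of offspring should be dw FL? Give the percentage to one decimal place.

32.0%

A map distance of 36.0 m.u. corresponds to a recombination frequency of 0.360.
The F1 is DW fl / dw FL, so dw FL is a parental gamete class with expected frequency (1 − r)/2 = 0.640/2 = 0.3200.
That is 0.3200 = 32.0% of the progeny.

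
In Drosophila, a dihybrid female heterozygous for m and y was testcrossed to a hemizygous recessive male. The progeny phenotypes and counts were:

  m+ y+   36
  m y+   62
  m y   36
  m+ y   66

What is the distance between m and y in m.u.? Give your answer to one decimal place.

36.0 m.u.

The two most frequent classes, m+ y (66) and m y+ (62), are the parental types, so the F1 was m+ y / m y+.
The recombinant classes are m+ y+ and m y: 36 + 36 = 72.
Recombination frequency = 72/200 = 0.3600 ≈ 36.0%, i.e. 36.0 m.u.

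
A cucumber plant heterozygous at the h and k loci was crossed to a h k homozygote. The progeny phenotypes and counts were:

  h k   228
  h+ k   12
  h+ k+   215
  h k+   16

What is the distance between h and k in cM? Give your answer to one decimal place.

The two most frequent classes, h+ k+ (215) and h k (228), are the parental types, so the F1 was h+ k+ / h k.
The recombinant classes are h+ k and h k+: 12 + 16 = 28.
Recombination frequency = 28/471 = 0.0594 ≈ 5.9%, i.e. 5.9 cM.

5.9 cM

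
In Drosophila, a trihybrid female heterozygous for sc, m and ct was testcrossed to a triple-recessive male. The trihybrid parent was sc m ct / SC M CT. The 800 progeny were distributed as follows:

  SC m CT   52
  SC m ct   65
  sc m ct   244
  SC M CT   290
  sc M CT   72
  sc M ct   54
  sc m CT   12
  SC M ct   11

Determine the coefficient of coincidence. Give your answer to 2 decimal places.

0.89

The two rarest classes, sc m CT and SC M ct, are the double crossovers. Comparing them with the parentals, only the ct allele has switched, so ct is the middle locus and the order is sc – ct – m.
sc–ct: (137 + 23)/800 = 0.2000; ct–m: (106 + 23)/800 = 0.1613.
Expected DCO frequency = 0.2000 × 0.1613 ≈ 0.03226; observed = 23/800 ≈ 0.02875.
Coefficient of coincidence = 0.02875/0.03226 ≈ 0.89.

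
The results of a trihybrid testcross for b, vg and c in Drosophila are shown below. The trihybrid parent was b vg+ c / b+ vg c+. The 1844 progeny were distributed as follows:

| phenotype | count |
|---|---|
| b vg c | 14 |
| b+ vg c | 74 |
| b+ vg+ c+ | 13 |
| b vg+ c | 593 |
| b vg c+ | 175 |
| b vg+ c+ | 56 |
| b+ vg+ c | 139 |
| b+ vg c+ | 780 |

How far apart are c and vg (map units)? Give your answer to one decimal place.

8.5 map units

The two rarest classes, b vg c and b+ vg+ c+, are the double crossovers. Comparing them with the parentals, only the vg allele has switched, so vg is the middle locus and the order is c – vg – b.
Crossovers in the c–vg interval produce the single-crossover classes b vg+ c+ and b+ vg c (56 + 74 = 130) plus the double crossovers (27).
RF(c–vg) = (130 + 27) / 1844 = 157/1844 = 0.0851 → 8.5 map units.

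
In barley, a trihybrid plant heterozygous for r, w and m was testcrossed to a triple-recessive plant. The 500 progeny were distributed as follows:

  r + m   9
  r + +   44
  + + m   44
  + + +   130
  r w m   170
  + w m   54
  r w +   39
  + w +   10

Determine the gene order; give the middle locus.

w

The two most frequent reciprocal classes, + + + and r w m, are the parental types, so the F1 was + + + / r w m.
The two rarest classes, + w + and r + m, are the double crossovers. Comparing them with the parentals, only the w allele has switched, so w is the middle locus and the order is m – w – r.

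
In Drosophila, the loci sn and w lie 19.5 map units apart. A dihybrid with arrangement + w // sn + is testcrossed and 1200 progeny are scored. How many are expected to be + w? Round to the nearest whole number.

A map distance of 19.5 map units corresponds to a recombination frequency of 0.195.
The F1 is + w / sn +, so + w is a parental gamete class with expected frequency (1 − r)/2 = 0.805/2 = 0.4025.
Expected number = 0.4025 × 1200 = 483.00 ≈ 483.

483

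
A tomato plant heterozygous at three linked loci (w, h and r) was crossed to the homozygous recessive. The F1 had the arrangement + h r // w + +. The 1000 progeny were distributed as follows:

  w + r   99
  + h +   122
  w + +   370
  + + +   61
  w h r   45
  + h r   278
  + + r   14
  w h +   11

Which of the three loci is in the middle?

The two rarest classes, + + r and w h +, are the double crossovers. Comparing them with the parentals, only the h allele has switched, so h is the middle locus and the order is w – h – r.

h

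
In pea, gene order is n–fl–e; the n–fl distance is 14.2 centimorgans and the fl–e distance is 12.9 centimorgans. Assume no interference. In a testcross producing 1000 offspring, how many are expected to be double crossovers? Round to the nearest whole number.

18

Map distances give recombination frequencies of 0.142 and 0.129 for the two intervals.
With no interference, expected double-crossover frequency = 0.142 × 0.129 = 0.01832.
Expected number = 0.01832 × 1000 = 18.32 ≈ 18.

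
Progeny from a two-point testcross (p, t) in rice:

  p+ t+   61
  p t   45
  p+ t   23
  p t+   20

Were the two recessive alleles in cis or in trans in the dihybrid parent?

cis

The two most frequent classes are p+ t+ (61) and p t (45); these are the parental (non-recombinant) types.
So the F1 carried p+ t+ on one chromosome and p t on the other — the recessive alleles are on the same chromosome (cis / coupling).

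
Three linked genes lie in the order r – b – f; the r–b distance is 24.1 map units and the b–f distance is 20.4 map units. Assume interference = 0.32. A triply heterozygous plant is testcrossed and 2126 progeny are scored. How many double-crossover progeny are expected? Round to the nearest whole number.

71

Map distances give recombination frequencies of 0.241 and 0.204 for the two intervals.
With interference 0.32 (so coincidence = 0.68), expected double-crossover frequency = 0.241 × 0.204 × 0.68 = 0.03343.
Expected number = 0.03343 × 2126 = 71.08 ≈ 71.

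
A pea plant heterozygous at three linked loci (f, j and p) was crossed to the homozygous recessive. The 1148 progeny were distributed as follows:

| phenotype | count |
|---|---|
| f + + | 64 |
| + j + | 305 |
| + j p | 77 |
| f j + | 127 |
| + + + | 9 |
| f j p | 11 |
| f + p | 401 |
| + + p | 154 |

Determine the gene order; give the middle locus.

j

The two most frequent reciprocal classes, f + p and + j +, are the parental types, so the F1 was f + p / + j +.
The two rarest classes, f j p and + + +, are the double crossovers. Comparing them with the parentals, only the j allele has switched, so j is the middle locus and the order is f – j – p.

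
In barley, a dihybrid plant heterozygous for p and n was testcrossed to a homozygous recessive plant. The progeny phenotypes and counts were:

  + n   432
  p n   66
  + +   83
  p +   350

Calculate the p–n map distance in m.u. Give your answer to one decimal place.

16.0 m.u.

The two most frequent classes, + n (432) and p + (350), are the parental types, so the F1 was + n / p +.
The recombinant classes are + + and p n: 83 + 66 = 149.
Recombination frequency = 149/931 = 0.1600 ≈ 16.0%, i.e. 16.0 m.u.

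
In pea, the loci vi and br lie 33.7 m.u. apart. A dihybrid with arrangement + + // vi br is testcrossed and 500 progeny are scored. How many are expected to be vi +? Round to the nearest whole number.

84

A map distance of 33.7 m.u. corresponds to a recombination frequency of 0.337.
The F1 is + + / vi br, so vi + is a recombinant gamete class with expected frequency r/2 = 0.337/2 = 0.1685.
Expected number = 0.1685 × 500 = 84.25 ≈ 84.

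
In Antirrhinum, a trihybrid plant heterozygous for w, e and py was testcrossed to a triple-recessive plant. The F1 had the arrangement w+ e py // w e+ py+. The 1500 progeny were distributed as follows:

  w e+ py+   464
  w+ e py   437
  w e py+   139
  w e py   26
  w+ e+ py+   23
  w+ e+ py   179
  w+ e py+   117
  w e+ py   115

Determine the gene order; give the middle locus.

The two rarest classes, w e py and w+ e+ py+, are the double crossovers. Comparing them with the parentals, only the w allele has switched, so w is the middle locus and the order is e – w – py.

w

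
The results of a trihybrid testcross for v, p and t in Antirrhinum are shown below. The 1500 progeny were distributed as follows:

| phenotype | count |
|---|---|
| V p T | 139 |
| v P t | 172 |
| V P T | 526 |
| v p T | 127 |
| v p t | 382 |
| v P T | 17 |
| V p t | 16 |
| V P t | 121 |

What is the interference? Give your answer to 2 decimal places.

The two most frequent reciprocal classes, V P T and v p t, are the parental types, so the F1 was V P T / v p t.
The two rarest classes, v P T and V p t, are the double crossovers. Comparing them with the parentals, only the v allele has switched, so v is the middle locus and the order is t – v – p.
t–v: (248 + 33)/1500 = 0.1873; v–p: (311 + 33)/1500 = 0.2293.
Expected DCO frequency = 0.1873 × 0.2293 ≈ 0.04295; observed = 33/1500 ≈ 0.02200.
Coefficient of coincidence = 0.02200/0.04295 ≈ 0.51; interference = 1 − 0.51 = 0.49.

0.49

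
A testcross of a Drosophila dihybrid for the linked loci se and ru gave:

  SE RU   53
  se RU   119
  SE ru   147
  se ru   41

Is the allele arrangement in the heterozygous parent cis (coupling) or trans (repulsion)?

trans

The two most frequent classes are SE ru (147) and se RU (119); these are the parental (non-recombinant) types.
So the F1 carried SE ru on one chromosome and se RU on the other — the recessive alleles are on opposite chromosomes (trans / repulsion).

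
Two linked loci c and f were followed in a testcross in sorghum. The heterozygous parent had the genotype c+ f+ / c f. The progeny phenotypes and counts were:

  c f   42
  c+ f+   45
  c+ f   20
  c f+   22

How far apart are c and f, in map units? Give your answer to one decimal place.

32.6 map units

The recombinant classes are c+ f and c f+: 20 + 22 = 42.
Recombination frequency = 42/129 = 0.3256 ≈ 32.6%, i.e. 32.6 map units.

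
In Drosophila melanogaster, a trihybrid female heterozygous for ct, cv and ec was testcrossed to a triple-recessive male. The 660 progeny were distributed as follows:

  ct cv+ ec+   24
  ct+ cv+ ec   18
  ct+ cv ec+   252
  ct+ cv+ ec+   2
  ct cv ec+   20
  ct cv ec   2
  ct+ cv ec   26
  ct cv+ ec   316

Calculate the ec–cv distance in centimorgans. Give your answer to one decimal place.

The two most frequent reciprocal classes, ct cv+ ec and ct+ cv ec+, are the parental types, so the F1 was ct cv+ ec / ct+ cv ec+.
The two rarest classes, ct cv ec and ct+ cv+ ec+, are the double crossovers. Comparing them with the parentals, only the cv allele has switched, so cv is the middle locus and the order is ct – cv – ec.
Crossovers in the cv–ec interval produce the single-crossover classes ct cv+ ec+ and ct+ cv ec (24 + 26 = 50) plus the double crossovers (4).
RF(cv–ec) = (50 + 4) / 660 = 54/660 = 0.0818 → 8.2 centimorgans.

8.2 centimorgans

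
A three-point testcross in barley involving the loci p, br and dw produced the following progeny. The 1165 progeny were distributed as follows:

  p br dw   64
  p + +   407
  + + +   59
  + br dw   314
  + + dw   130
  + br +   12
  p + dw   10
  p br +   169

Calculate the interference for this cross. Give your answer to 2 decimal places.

The two most frequent reciprocal classes, p + + and + br dw, are the parental types, so the F1 was p + + / + br dw.
The two rarest classes, p + dw and + br +, are the double crossovers. Comparing them with the parentals, only the dw allele has switched, so dw is the middle locus and the order is p – dw – br.
p–dw: (123 + 22)/1165 = 0.1245; dw–br: (299 + 22)/1165 = 0.2755.
Expected DCO frequency = 0.1245 × 0.2755 ≈ 0.03430; observed = 22/1165 ≈ 0.01888.
Coefficient of coincidence = 0.01888/0.03430 ≈ 0.55; interference = 1 − 0.55 = 0.45.

0.45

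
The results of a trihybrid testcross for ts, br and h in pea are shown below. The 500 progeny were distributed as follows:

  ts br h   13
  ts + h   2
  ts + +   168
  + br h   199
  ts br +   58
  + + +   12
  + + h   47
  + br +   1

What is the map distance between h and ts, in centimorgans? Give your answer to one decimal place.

The two most frequent reciprocal classes, ts + + and + br h, are the parental types, so the F1 was ts + + / + br h.
The two rarest classes, ts + h and + br +, are the double crossovers. Comparing them with the parentals, only the h allele has switched, so h is the middle locus and the order is ts – h – br.
Crossovers in the ts–h interval produce the single-crossover classes + + + and ts br h (12 + 13 = 25) plus the double crossovers (3).
RF(ts–h) = (25 + 3) / 500 = 28/500 = 0.0560 → 5.6 centimorgans.

5.6 centimorgans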